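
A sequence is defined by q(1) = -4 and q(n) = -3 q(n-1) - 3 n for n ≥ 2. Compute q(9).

-17640

q(2) = -3·(-4) - 6 = 6
q(3) = -3·6 - 9 = -27
q(4) = -3·(-27) - 12 = 69
q(5) = -3·69 - 15 = -222
q(6) = -3·(-222) - 18 = 648
q(7) = -3·648 - 21 = -1965
q(8) = -3·(-1965) - 24 = 5871
q(9) = -3·5871 - 27 = -17640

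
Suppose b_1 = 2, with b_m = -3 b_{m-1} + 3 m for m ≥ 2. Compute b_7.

507

b_2 = -3(2) + 6 = 0
b_3 = -3(0) + 9 = 9
b_4 = -3(9) + 12 = -15
b_5 = -3(-15) + 15 = 60
b_6 = -3(60) + 18 = -162
b_7 = -3(-162) + 21 = 507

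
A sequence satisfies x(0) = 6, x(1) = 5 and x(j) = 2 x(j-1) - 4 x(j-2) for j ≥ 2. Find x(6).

x(2) = 2·5 - 4·6 = -14
x(3) = 2·(-14) - 4·5 = -48
x(4) = 2·(-48) - 4·(-14) = -40
x(5) = 2·(-40) - 4·(-48) = 112
x(6) = 2·112 - 4·(-40) = 384

384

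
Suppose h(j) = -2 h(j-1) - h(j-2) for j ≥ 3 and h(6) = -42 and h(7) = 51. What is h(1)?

-3

Rearranging, h(j-2) = -(h(j) + 2 h(j-1)).
h(5) = -(51 + 2·(-42)) = 33
h(4) = -(-42 + 2·33) = -24
h(3) = -(33 + 2·(-24)) = 15
h(2) = -(-24 + 2·15) = -6
h(1) = -(15 + 2·(-6)) = -3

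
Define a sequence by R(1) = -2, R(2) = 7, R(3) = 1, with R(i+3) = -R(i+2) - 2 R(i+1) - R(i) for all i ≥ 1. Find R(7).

R(4) = -1 - 2(7) - (-2) = -13
R(5) = -(-13) - 2(1) - 7 = 4
R(6) = -4 - 2(-13) - 1 = 21
R(7) = -21 - 2(4) - (-13) = -16

-16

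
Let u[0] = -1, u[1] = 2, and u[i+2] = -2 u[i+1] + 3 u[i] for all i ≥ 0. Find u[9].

u[2] = -2*2 + 3*(-1) = -7
u[3] = -2*(-7) + 3*2 = 20
u[4] = -2*20 + 3*(-7) = -61
u[5] = -2*(-61) + 3*20 = 182
u[6] = -2*182 + 3*(-61) = -547
u[7] = -2*(-547) + 3*182 = 1640
u[8] = -2*1640 + 3*(-547) = -4921
u[9] = -2*(-4921) + 3*1640 = 14762

14762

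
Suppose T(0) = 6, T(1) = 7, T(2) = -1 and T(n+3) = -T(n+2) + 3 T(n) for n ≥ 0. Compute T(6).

62

T(3) = -(-1) + 3(6) = 19
T(4) = -19 + 3(7) = 2
T(5) = -2 + 3(-1) = -5
T(6) = -(-5) + 3(19) = 62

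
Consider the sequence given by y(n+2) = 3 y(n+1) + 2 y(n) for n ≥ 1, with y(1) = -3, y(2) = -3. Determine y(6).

y(3) = 3·(-3) + 2·(-3) = -15
y(4) = 3·(-15) + 2·(-3) = -51
y(5) = 3·(-51) + 2·(-15) = -183
y(6) = 3·(-183) + 2·(-51) = -651

-651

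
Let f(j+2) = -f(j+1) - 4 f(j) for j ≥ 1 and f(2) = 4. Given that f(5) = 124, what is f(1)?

Let f(1) = z.
f(3) = -4 - 4z
f(4) = -12 + 4z
f(5) = 28 + 12z
So 28 + 12z = 124, giving z = 8.

8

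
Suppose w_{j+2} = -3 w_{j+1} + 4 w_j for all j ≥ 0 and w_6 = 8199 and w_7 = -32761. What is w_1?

-1

Rearranging, w_{j-2} = (w_j + 3 w_{j-1}) / 4.
w_5 = (-32761 + 3·8199) / 4 = -8164/4 = -2041
w_4 = (8199 + 3·(-2041)) / 4 = 2076/4 = 519
w_3 = (-2041 + 3·519) / 4 = -484/4 = -121
w_2 = (519 + 3·(-121)) / 4 = 156/4 = 39
w_1 = (-121 + 3·39) / 4 = -4/4 = -1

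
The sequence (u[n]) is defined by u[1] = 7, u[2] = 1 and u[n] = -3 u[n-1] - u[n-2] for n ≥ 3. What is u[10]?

u[3] = -3(1) - 7 = -10
u[4] = -3(-10) - 1 = 29
u[5] = -3(29) - (-10) = -77
u[6] = -3(-77) - 29 = 202
u[7] = -3(202) - (-77) = -529
u[8] = -3(-529) - 202 = 1385
u[9] = -3(1385) - (-529) = -3626
u[10] = -3(-3626) - 1385 = 9493

9493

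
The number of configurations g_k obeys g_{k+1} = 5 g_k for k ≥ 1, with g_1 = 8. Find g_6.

g_2 = 5·8 = 40
g_3 = 5·40 = 200
g_4 = 5·200 = 1000
g_5 = 5·1000 = 5000
g_6 = 5·5000 = 25000

25000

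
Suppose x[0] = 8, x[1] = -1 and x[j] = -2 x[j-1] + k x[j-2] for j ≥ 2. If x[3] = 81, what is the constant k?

x[2] = 2 + 8k
x[3] = -4 - 17k
So -4 - 17k = 81, giving k = -5.

-5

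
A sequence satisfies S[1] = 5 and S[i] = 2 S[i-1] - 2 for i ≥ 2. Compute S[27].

The fixed point is -2/(1 - 2) = 2, so S[i] - 2 = 2(S[i-1] - 2).
Hence S[i] = 3·2^{i-1} + 2.
S[27] = 3·2^{26} + 2 = 3·67108864 + 2 = 201326594.

201326594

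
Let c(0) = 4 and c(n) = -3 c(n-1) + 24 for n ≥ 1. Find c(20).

-6973568796

The fixed point is 24/(1 + 3) = 6, so c(n) - 6 = -3(c(n-1) - 6).
Hence c(n) = -2·(-3)^n + 6.
c(20) = -2·(-3)^{20} + 6 = -2·3486784401 + 6 = -6973568796.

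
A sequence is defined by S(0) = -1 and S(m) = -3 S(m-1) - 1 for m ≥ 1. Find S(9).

14762

S(1) = -3*(-1) - 1 = 2
S(2) = -3*2 - 1 = -7
S(3) = -3*(-7) - 1 = 20
S(4) = -3*20 - 1 = -61
S(5) = -3*(-61) - 1 = 182
S(6) = -3*182 - 1 = -547
S(7) = -3*(-547) - 1 = 1640
S(8) = -3*1640 - 1 = -4921
S(9) = -3*(-4921) - 1 = 14762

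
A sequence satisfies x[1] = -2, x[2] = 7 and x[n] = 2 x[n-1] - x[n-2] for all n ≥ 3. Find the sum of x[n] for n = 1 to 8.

x[3] = 2*7 - (-2) = 16
x[4] = 2*16 - 7 = 25
x[5] = 2*25 - 16 = 34
x[6] = 2*34 - 25 = 43
x[7] = 2*43 - 34 = 52
x[8] = 2*52 - 43 = 61
Sum = (-2) + 7 + 16 + 25 + 34 + 43 + 52 + 61 = 236

236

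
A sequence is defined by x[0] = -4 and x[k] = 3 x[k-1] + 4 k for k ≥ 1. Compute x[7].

-2204

x[1] = 3(-4) + 4 = -8
x[2] = 3(-8) + 8 = -16
x[3] = 3(-16) + 12 = -36
x[4] = 3(-36) + 16 = -92
x[5] = 3(-92) + 20 = -256
x[6] = 3(-256) + 24 = -744
x[7] = 3(-744) + 28 = -2204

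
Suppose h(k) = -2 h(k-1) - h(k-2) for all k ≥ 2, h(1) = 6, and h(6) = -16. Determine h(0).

Let h(0) = z.
h(2) = -12 - z
h(3) = 18 + 2z
h(4) = -24 - 3z
h(5) = 30 + 4z
h(6) = -36 - 5z
So -36 - 5z = -16, giving z = -4.

-4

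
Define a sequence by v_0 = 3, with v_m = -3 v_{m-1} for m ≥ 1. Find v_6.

2187

v_1 = -3(3) = -9
v_2 = -3(-9) = 27
v_3 = -3(27) = -81
v_4 = -3(-81) = 243
v_5 = -3(243) = -729
v_6 = -3(-729) = 2187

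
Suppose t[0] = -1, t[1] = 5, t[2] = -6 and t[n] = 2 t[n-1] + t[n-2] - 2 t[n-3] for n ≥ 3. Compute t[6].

-106

t[3] = 2*(-6) + 5 - 2*(-1) = -5
t[4] = 2*(-5) + (-6) - 2*5 = -26
t[5] = 2*(-26) + (-5) - 2*(-6) = -45
t[6] = 2*(-45) + (-26) - 2*(-5) = -106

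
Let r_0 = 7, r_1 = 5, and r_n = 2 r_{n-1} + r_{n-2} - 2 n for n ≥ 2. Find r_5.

r_2 = 2*5 + 7 - 4 = 13
r_3 = 2*13 + 5 - 6 = 25
r_4 = 2*25 + 13 - 8 = 55
r_5 = 2*55 + 25 - 10 = 125

125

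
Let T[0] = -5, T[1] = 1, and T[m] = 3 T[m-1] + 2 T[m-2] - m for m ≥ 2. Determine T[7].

-4830

T[2] = 3(1) + 2(-5) - 2 = -9
T[3] = 3(-9) + 2(1) - 3 = -28
T[4] = 3(-28) + 2(-9) - 4 = -106
T[5] = 3(-106) + 2(-28) - 5 = -379
T[6] = 3(-379) + 2(-106) - 6 = -1355
T[7] = 3(-1355) + 2(-379) - 7 = -4830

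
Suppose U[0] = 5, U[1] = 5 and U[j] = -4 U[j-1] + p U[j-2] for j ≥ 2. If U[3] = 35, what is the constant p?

3

U[2] = -20 + 5p
U[3] = 80 - 15p
So 80 - 15p = 35, giving p = 3.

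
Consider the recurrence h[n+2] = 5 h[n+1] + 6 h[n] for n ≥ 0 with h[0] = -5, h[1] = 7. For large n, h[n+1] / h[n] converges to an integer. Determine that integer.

6

The characteristic equation is r^2 - 5r - 6 = 0, which factors as (r - 6)(r + 1) = 0.
So the roots are 6 and -1. Since |6| > |-1| and the coefficient of 6^n is non-zero, the ratio tends to 6.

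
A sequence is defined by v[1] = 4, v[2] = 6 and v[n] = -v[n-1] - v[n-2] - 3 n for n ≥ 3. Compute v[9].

-25

v[3] = -6 - 4 - 9 = -19
v[4] = -(-19) - 6 - 12 = 1
v[5] = -1 - (-19) - 15 = 3
v[6] = -3 - 1 - 18 = -22
v[7] = -(-22) - 3 - 21 = -2
v[8] = -(-2) - (-22) - 24 = 0
v[9] = -0 - (-2) - 27 = -25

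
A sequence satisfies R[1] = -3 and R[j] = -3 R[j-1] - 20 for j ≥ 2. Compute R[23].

62762119213

The fixed point is -20/(1 + 3) = -5, so R[j] + 5 = -3(R[j-1] + 5).
Hence R[j] = 2·(-3)^{j-1} - 5.
R[23] = 2·(-3)^{22} - 5 = 2·31381059609 - 5 = 62762119213.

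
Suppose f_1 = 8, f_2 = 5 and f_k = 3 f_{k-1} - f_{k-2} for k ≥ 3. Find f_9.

1919

f_3 = 3*5 - 8 = 7
f_4 = 3*7 - 5 = 16
f_5 = 3*16 - 7 = 41
f_6 = 3*41 - 16 = 107
f_7 = 3*107 - 41 = 280
f_8 = 3*280 - 107 = 733
f_9 = 3*733 - 280 = 1919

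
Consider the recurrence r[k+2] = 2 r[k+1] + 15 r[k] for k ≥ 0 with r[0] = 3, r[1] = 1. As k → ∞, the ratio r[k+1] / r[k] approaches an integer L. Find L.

The characteristic equation is r^2 - 2r - 15 = 0, which factors as (r - 5)(r + 3) = 0.
So the roots are 5 and -3. Since |5| > |-3| and the coefficient of 5^k is non-zero, the ratio tends to 5.

5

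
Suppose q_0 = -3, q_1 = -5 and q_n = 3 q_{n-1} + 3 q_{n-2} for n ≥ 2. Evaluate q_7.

q_2 = 3·(-5) + 3·(-3) = -24
q_3 = 3·(-24) + 3·(-5) = -87
q_4 = 3·(-87) + 3·(-24) = -333
q_5 = 3·(-333) + 3·(-87) = -1260
q_6 = 3·(-1260) + 3·(-333) = -4779
q_7 = 3·(-4779) + 3·(-1260) = -18117

-18117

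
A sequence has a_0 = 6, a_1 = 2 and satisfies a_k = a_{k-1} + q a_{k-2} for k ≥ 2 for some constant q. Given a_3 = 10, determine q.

1

a_2 = 2 + 6q
a_3 = 2 + 8q
So 2 + 8q = 10, giving q = 1.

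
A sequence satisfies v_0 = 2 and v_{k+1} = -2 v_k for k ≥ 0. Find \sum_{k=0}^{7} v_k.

-170

v_1 = -2(2) = -4
v_2 = -2(-4) = 8
v_3 = -2(8) = -16
v_4 = -2(-16) = 32
v_5 = -2(32) = -64
v_6 = -2(-64) = 128
v_7 = -2(128) = -256
Sum = 2 + (-4) + 8 + (-16) + 32 + (-64) + 128 + (-256) = -170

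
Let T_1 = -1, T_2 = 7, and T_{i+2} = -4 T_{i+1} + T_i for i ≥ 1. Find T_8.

39603

T_3 = -4·7 + (-1) = -29
T_4 = -4·(-29) + 7 = 123
T_5 = -4·123 + (-29) = -521
T_6 = -4·(-521) + 123 = 2207
T_7 = -4·2207 + (-521) = -9349
T_8 = -4·(-9349) + 2207 = 39603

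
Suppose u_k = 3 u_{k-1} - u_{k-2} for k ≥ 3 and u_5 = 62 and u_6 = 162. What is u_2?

6

Rearranging, u_{k-2} = -(u_k - 3 u_{k-1}).
u_4 = -(162 - 3·62) = 24
u_3 = -(62 - 3·24) = 10
u_2 = -(24 - 3·10) = 6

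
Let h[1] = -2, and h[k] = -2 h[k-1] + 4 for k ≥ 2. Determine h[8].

h[2] = -2(-2) + 4 = 8
h[3] = -2(8) + 4 = -12
h[4] = -2(-12) + 4 = 28
h[5] = -2(28) + 4 = -52
h[6] = -2(-52) + 4 = 108
h[7] = -2(108) + 4 = -212
h[8] = -2(-212) + 4 = 428

428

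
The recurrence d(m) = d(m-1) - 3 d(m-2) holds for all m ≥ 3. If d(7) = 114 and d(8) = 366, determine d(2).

Rearranging, d(m-2) = (d(m) - d(m-1)) / -3.
d(6) = (366 - 114) / -3 = 252/-3 = -84
d(5) = (114 - (-84)) / -3 = 198/-3 = -66
d(4) = (-84 - (-66)) / -3 = -18/-3 = 6
d(3) = (-66 - 6) / -3 = -72/-3 = 24
d(2) = (6 - 24) / -3 = -18/-3 = 6

6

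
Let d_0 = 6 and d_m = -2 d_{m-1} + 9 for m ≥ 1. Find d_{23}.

The fixed point is 9/(1 + 2) = 3, so d_m - 3 = -2(d_{m-1} - 3).
Hence d_m = 3·(-2)^m + 3.
d_{23} = 3·(-2)^{23} + 3 = 3·-8388608 + 3 = -25165821.

-25165821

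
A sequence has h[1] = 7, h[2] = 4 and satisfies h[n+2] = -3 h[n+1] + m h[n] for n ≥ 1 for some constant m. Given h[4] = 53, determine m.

-1

h[3] = -12 + 7m
h[4] = 36 - 17m
So 36 - 17m = 53, giving m = -1.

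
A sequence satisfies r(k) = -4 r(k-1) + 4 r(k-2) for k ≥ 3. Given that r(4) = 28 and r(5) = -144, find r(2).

-1

Rearranging, r(k-2) = (r(k) + 4 r(k-1)) / 4.
r(3) = (-144 + 4(28)) / 4 = -32/4 = -8
r(2) = (28 + 4(-8)) / 4 = -4/4 = -1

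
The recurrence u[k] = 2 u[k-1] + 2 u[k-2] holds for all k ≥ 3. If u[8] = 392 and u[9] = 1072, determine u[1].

3

Rearranging, u[k-2] = (u[k] - 2 u[k-1]) / 2.
u[7] = (1072 - 2·392) / 2 = 288/2 = 144
u[6] = (392 - 2·144) / 2 = 104/2 = 52
u[5] = (144 - 2·52) / 2 = 40/2 = 20
u[4] = (52 - 2·20) / 2 = 12/2 = 6
u[3] = (20 - 2·6) / 2 = 8/2 = 4
u[2] = (6 - 2·4) / 2 = -2/2 = -1
u[1] = (4 - 2·(-1)) / 2 = 6/2 = 3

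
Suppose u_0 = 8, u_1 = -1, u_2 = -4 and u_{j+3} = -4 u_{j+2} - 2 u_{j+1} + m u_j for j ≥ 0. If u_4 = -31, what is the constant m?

u_3 = 18 + 8m
u_4 = -64 - 33m
So -64 - 33m = -31, giving m = -1.

-1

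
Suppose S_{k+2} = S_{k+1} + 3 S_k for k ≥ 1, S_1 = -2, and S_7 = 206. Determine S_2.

8

Let S_2 = y.
S_3 = -6 + y
S_4 = -6 + 4y
S_5 = -24 + 7y
S_6 = -42 + 19y
S_7 = -114 + 40y
So -114 + 40y = 206, giving y = 8.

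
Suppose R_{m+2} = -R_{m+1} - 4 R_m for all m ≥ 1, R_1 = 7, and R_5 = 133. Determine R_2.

Let R_2 = w.
R_3 = -28 - w
R_4 = 28 - 3w
R_5 = 84 + 7w
So 84 + 7w = 133, giving w = 7.

7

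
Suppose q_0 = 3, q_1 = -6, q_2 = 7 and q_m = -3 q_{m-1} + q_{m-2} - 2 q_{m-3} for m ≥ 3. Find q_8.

q_3 = -3·7 + (-6) - 2·3 = -33
q_4 = -3·(-33) + 7 - 2·(-6) = 118
q_5 = -3·118 + (-33) - 2·7 = -401
q_6 = -3·(-401) + 118 - 2·(-33) = 1387
q_7 = -3·1387 + (-401) - 2·118 = -4798
q_8 = -3·(-4798) + 1387 - 2·(-401) = 16583

16583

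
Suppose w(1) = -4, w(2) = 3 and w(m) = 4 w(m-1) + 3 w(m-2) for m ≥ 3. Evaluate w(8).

3681

w(3) = 4(3) + 3(-4) = 0
w(4) = 4(0) + 3(3) = 9
w(5) = 4(9) + 3(0) = 36
w(6) = 4(36) + 3(9) = 171
w(7) = 4(171) + 3(36) = 792
w(8) = 4(792) + 3(171) = 3681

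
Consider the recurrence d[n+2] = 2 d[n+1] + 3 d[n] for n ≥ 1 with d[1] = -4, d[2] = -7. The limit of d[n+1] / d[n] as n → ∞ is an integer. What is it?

The characteristic equation is r^2 - 2r - 3 = 0, which factors as (r - 3)(r + 1) = 0.
So the roots are 3 and -1. Since |3| > |-1| and the coefficient of 3^n is non-zero, the ratio tends to 3.

3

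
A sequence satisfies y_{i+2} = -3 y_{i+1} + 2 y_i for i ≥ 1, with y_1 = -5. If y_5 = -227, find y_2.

3

Let y_2 = x.
y_3 = -10 - 3x
y_4 = 30 + 11x
y_5 = -110 - 39x
So -110 - 39x = -227, giving x = 3.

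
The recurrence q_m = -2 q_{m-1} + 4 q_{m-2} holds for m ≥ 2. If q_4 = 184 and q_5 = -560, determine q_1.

-1

Rearranging, q_{m-2} = (q_m + 2 q_{m-1}) / 4.
q_3 = (-560 + 2(184)) / 4 = -192/4 = -48
q_2 = (184 + 2(-48)) / 4 = 88/4 = 22
q_1 = (-48 + 2(22)) / 4 = -4/4 = -1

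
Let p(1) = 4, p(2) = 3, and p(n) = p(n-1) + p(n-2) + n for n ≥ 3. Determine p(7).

94

p(3) = 3 + 4 + 3 = 10
p(4) = 10 + 3 + 4 = 17
p(5) = 17 + 10 + 5 = 32
p(6) = 32 + 17 + 6 = 55
p(7) = 55 + 32 + 7 = 94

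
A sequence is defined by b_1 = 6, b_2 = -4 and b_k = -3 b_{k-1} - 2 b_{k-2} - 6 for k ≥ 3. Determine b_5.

-54

b_3 = -3(-4) - 2(6) - 6 = -6
b_4 = -3(-6) - 2(-4) - 6 = 20
b_5 = -3(20) - 2(-6) - 6 = -54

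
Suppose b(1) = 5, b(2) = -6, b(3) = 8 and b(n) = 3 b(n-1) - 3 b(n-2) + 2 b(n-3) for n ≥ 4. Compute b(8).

b(4) = 3(8) - 3(-6) + 2(5) = 52
b(5) = 3(52) - 3(8) + 2(-6) = 120
b(6) = 3(120) - 3(52) + 2(8) = 220
b(7) = 3(220) - 3(120) + 2(52) = 404
b(8) = 3(404) - 3(220) + 2(120) = 792

792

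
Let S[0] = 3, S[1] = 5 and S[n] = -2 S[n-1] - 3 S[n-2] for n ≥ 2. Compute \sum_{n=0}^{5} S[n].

S[2] = -2(5) - 3(3) = -19
S[3] = -2(-19) - 3(5) = 23
S[4] = -2(23) - 3(-19) = 11
S[5] = -2(11) - 3(23) = -91
Sum = 3 + 5 + (-19) + 23 + 11 + (-91) = -68

-68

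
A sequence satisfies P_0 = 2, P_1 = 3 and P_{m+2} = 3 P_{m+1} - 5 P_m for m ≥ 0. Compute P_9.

918

P_2 = 3(3) - 5(2) = -1
P_3 = 3(-1) - 5(3) = -18
P_4 = 3(-18) - 5(-1) = -49
P_5 = 3(-49) - 5(-18) = -57
P_6 = 3(-57) - 5(-49) = 74
P_7 = 3(74) - 5(-57) = 507
P_8 = 3(507) - 5(74) = 1151
P_9 = 3(1151) - 5(507) = 918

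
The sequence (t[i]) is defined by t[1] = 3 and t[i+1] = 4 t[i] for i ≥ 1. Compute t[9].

t[2] = 4(3) = 12
t[3] = 4(12) = 48
t[4] = 4(48) = 192
t[5] = 4(192) = 768
t[6] = 4(768) = 3072
t[7] = 4(3072) = 12288
t[8] = 4(12288) = 49152
t[9] = 4(49152) = 196608

196608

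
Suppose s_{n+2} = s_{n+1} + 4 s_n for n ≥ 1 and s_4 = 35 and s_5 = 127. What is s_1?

Rearranging, s_{n-2} = (s_n - s_{n-1}) / 4.
s_3 = (127 - 35) / 4 = 92/4 = 23
s_2 = (35 - 23) / 4 = 12/4 = 3
s_1 = (23 - 3) / 4 = 20/4 = 5

5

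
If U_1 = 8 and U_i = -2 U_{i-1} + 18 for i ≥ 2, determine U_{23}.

The fixed point is 18/(1 + 2) = 6, so U_i - 6 = -2(U_{i-1} - 6).
Hence U_i = 2·(-2)^{i-1} + 6.
U_{23} = 2·(-2)^{22} + 6 = 2·4194304 + 6 = 8388614.

8388614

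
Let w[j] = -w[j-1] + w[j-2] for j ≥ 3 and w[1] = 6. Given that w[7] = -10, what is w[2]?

5

Let w[2] = z.
w[3] = 6 - z
w[4] = -6 + 2z
w[5] = 12 - 3z
w[6] = -18 + 5z
w[7] = 30 - 8z
So 30 - 8z = -10, giving z = 5.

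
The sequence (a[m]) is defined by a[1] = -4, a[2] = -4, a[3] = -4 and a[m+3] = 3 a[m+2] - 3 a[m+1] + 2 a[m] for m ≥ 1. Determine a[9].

-340

a[4] = 3·(-4) - 3·(-4) + 2·(-4) = -8
a[5] = 3·(-8) - 3·(-4) + 2·(-4) = -20
a[6] = 3·(-20) - 3·(-8) + 2·(-4) = -44
a[7] = 3·(-44) - 3·(-20) + 2·(-8) = -88
a[8] = 3·(-88) - 3·(-44) + 2·(-20) = -172
a[9] = 3·(-172) - 3·(-88) + 2·(-44) = -340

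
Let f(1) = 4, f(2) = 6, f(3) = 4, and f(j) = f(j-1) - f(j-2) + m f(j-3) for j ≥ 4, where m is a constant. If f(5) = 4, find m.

1

f(4) = -2 + 4m
f(5) = -6 + 10m
So -6 + 10m = 4, giving m = 1.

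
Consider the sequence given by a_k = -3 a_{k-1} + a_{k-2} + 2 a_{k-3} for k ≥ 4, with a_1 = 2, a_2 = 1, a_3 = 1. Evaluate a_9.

a_4 = -3(1) + 1 + 2(2) = 2
a_5 = -3(2) + 1 + 2(1) = -3
a_6 = -3(-3) + 2 + 2(1) = 13
a_7 = -3(13) + (-3) + 2(2) = -38
a_8 = -3(-38) + 13 + 2(-3) = 121
a_9 = -3(121) + (-38) + 2(13) = -375

-375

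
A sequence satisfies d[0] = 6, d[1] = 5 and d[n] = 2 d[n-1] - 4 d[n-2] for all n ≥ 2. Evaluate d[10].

-2560

d[2] = 2(5) - 4(6) = -14
d[3] = 2(-14) - 4(5) = -48
d[4] = 2(-48) - 4(-14) = -40
d[5] = 2(-40) - 4(-48) = 112
d[6] = 2(112) - 4(-40) = 384
d[7] = 2(384) - 4(112) = 320
d[8] = 2(320) - 4(384) = -896
d[9] = 2(-896) - 4(320) = -3072
d[10] = 2(-3072) - 4(-896) = -2560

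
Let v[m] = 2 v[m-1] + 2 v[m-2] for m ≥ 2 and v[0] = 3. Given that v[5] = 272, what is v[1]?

4

Let v[1] = x.
v[2] = 6 + 2x
v[3] = 12 + 6x
v[4] = 36 + 16x
v[5] = 96 + 44x
So 96 + 44x = 272, giving x = 4.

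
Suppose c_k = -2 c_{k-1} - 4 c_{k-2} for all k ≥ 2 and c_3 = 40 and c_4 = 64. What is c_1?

8

Rearranging, c_{k-2} = (c_k + 2 c_{k-1}) / -4.
c_2 = (64 + 2·40) / -4 = 144/-4 = -36
c_1 = (40 + 2·(-36)) / -4 = -32/-4 = 8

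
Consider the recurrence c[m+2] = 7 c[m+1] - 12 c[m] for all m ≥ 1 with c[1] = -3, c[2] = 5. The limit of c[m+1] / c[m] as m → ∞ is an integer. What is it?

4

The characteristic equation is r^2 - 7r + 12 = 0, which factors as (r - 4)(r - 3) = 0.
So the roots are 4 and 3. Since |4| > |3| and the coefficient of 4^m is non-zero, the ratio tends to 4.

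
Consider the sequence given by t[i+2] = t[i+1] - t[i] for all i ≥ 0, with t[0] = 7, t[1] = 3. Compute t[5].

t[2] = 3 - 7 = -4
t[3] = (-4) - 3 = -7
t[4] = (-7) - (-4) = -3
t[5] = (-3) - (-7) = 4

4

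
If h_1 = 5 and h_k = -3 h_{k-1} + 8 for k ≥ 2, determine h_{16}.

The fixed point is 8/(1 + 3) = 2, so h_k - 2 = -3(h_{k-1} - 2).
Hence h_k = 3·(-3)^{k-1} + 2.
h_{16} = 3·(-3)^{15} + 2 = 3·-14348907 + 2 = -43046719.

-43046719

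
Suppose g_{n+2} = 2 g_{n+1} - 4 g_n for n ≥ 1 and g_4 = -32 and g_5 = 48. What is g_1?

Rearranging, g_{n-2} = (g_n - 2 g_{n-1}) / -4.
g_3 = (48 - 2(-32)) / -4 = 112/-4 = -28
g_2 = (-32 - 2(-28)) / -4 = 24/-4 = -6
g_1 = (-28 - 2(-6)) / -4 = -16/-4 = 4

4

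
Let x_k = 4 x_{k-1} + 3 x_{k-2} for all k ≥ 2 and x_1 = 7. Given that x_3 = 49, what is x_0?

-7

Let x_0 = z.
x_2 = 28 + 3z
x_3 = 133 + 12z
So 133 + 12z = 49, giving z = -7.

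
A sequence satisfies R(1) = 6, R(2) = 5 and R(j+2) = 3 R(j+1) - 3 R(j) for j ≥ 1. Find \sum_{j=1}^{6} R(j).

-196

R(3) = 3*5 - 3*6 = -3
R(4) = 3*(-3) - 3*5 = -24
R(5) = 3*(-24) - 3*(-3) = -63
R(6) = 3*(-63) - 3*(-24) = -117
Sum = 6 + 5 + (-3) + (-24) + (-63) + (-117) = -196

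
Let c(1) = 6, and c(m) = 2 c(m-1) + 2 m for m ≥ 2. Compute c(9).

3050

c(2) = 2·6 + 4 = 16
c(3) = 2·16 + 6 = 38
c(4) = 2·38 + 8 = 84
c(5) = 2·84 + 10 = 178
c(6) = 2·178 + 12 = 368
c(7) = 2·368 + 14 = 750
c(8) = 2·750 + 16 = 1516
c(9) = 2·1516 + 18 = 3050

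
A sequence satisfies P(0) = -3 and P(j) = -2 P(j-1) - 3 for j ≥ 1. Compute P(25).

The fixed point is -3/(1 + 2) = -1, so P(j) + 1 = -2(P(j-1) + 1).
Hence P(j) = -2·(-2)^j - 1.
P(25) = -2·(-2)^{25} - 1 = -2·-33554432 - 1 = 67108863.

67108863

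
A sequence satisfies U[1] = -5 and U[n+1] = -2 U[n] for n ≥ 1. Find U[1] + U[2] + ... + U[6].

105

U[2] = -2·(-5) = 10
U[3] = -2·10 = -20
U[4] = -2·(-20) = 40
U[5] = -2·40 = -80
U[6] = -2·(-80) = 160
Sum = (-5) + 10 + (-20) + 40 + (-80) + 160 = 105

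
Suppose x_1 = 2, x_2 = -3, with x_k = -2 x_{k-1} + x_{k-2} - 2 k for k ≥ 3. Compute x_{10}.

-2219

x_3 = -2·(-3) + 2 - 6 = 2
x_4 = -2·2 + (-3) - 8 = -15
x_5 = -2·(-15) + 2 - 10 = 22
x_6 = -2·22 + (-15) - 12 = -71
x_7 = -2·(-71) + 22 - 14 = 150
x_8 = -2·150 + (-71) - 16 = -387
x_9 = -2·(-387) + 150 - 18 = 906
x_{10} = -2·906 + (-387) - 20 = -2219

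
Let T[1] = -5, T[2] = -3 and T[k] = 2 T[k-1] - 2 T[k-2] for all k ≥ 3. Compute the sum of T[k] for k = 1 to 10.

T[3] = 2(-3) - 2(-5) = 4
T[4] = 2(4) - 2(-3) = 14
T[5] = 2(14) - 2(4) = 20
T[6] = 2(20) - 2(14) = 12
T[7] = 2(12) - 2(20) = -16
T[8] = 2(-16) - 2(12) = -56
T[9] = 2(-56) - 2(-16) = -80
T[10] = 2(-80) - 2(-56) = -48
Sum = (-5) + (-3) + 4 + 14 + 20 + 12 + (-16) + (-56) + (-80) + (-48) = -158

-158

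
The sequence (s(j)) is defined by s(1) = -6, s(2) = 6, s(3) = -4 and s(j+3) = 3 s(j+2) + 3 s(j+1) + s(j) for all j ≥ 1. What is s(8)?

s(4) = 3*(-4) + 3*6 + (-6) = 0
s(5) = 3*0 + 3*(-4) + 6 = -6
s(6) = 3*(-6) + 3*0 + (-4) = -22
s(7) = 3*(-22) + 3*(-6) + 0 = -84
s(8) = 3*(-84) + 3*(-22) + (-6) = -324

-324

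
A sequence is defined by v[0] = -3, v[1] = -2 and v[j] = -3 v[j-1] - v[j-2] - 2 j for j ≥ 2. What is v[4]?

44

v[2] = -3*(-2) - (-3) - 4 = 5
v[3] = -3*5 - (-2) - 6 = -19
v[4] = -3*(-19) - 5 - 8 = 44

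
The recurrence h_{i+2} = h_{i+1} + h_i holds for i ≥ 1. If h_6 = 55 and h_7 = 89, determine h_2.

Rearranging, h_{i-2} = h_i - h_{i-1}.
h_5 = 89 - 55 = 34
h_4 = 55 - 34 = 21
h_3 = 34 - 21 = 13
h_2 = 21 - 13 = 8

8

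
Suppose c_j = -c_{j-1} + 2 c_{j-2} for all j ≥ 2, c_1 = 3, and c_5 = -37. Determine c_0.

Let c_0 = z.
c_2 = -3 + 2z
c_3 = 9 - 2z
c_4 = -15 + 6z
c_5 = 33 - 10z
So 33 - 10z = -37, giving z = 7.

7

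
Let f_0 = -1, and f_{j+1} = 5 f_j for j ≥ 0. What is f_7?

-78125

f_1 = 5(-1) = -5
f_2 = 5(-5) = -25
f_3 = 5(-25) = -125
f_4 = 5(-125) = -625
f_5 = 5(-625) = -3125
f_6 = 5(-3125) = -15625
f_7 = 5(-15625) = -78125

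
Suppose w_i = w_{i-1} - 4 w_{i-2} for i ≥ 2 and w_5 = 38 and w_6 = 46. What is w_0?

1

Rearranging, w_{i-2} = (w_i - w_{i-1}) / -4.
w_4 = (46 - 38) / -4 = 8/-4 = -2
w_3 = (38 - (-2)) / -4 = 40/-4 = -10
w_2 = (-2 - (-10)) / -4 = 8/-4 = -2
w_1 = (-10 - (-2)) / -4 = -8/-4 = 2
w_0 = (-2 - 2) / -4 = -4/-4 = 1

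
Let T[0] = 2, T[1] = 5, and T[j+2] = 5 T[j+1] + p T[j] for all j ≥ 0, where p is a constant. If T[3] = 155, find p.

T[2] = 25 + 2p
T[3] = 125 + 15p
So 125 + 15p = 155, giving p = 2.

2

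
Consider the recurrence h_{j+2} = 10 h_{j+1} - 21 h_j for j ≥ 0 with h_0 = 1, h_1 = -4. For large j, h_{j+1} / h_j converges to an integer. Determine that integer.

The characteristic equation is r^2 - 10r + 21 = 0, which factors as (r - 7)(r - 3) = 0.
So the roots are 7 and 3. Since |7| > |3| and the coefficient of 7^j is non-zero, the ratio tends to 7.

7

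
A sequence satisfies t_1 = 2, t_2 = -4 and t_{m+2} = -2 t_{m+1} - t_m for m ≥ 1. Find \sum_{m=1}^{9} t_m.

10

t_3 = -2*(-4) - 2 = 6
t_4 = -2*6 - (-4) = -8
t_5 = -2*(-8) - 6 = 10
t_6 = -2*10 - (-8) = -12
t_7 = -2*(-12) - 10 = 14
t_8 = -2*14 - (-12) = -16
t_9 = -2*(-16) - 14 = 18
Sum = 2 + (-4) + 6 + (-8) + 10 + (-12) + 14 + (-16) + 18 = 10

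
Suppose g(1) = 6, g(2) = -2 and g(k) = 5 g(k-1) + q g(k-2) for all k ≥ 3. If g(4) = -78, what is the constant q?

-1

g(3) = -10 + 6q
g(4) = -50 + 28q
So -50 + 28q = -78, giving q = -1.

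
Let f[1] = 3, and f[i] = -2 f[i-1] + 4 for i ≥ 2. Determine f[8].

f[2] = -2·3 + 4 = -2
f[3] = -2·(-2) + 4 = 8
f[4] = -2·8 + 4 = -12
f[5] = -2·(-12) + 4 = 28
f[6] = -2·28 + 4 = -52
f[7] = -2·(-52) + 4 = 108
f[8] = -2·108 + 4 = -212

-212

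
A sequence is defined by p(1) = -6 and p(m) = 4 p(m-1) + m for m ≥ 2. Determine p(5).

-1339

p(2) = 4*(-6) + 2 = -22
p(3) = 4*(-22) + 3 = -85
p(4) = 4*(-85) + 4 = -336
p(5) = 4*(-336) + 5 = -1339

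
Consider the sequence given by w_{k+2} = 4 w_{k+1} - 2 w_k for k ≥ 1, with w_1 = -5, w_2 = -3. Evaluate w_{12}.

w_3 = 4·(-3) - 2·(-5) = -2
w_4 = 4·(-2) - 2·(-3) = -2
w_5 = 4·(-2) - 2·(-2) = -4
w_6 = 4·(-4) - 2·(-2) = -12
w_7 = 4·(-12) - 2·(-4) = -40
w_8 = 4·(-40) - 2·(-12) = -136
w_9 = 4·(-136) - 2·(-40) = -464
w_{10} = 4·(-464) - 2·(-136) = -1584
w_{11} = 4·(-1584) - 2·(-464) = -5408
w_{12} = 4·(-5408) - 2·(-1584) = -18464

-18464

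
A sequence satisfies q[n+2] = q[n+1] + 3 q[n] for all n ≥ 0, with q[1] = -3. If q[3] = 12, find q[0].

8

Let q[0] = v.
q[2] = -3 + 3v
q[3] = -12 + 3v
So -12 + 3v = 12, giving v = 8.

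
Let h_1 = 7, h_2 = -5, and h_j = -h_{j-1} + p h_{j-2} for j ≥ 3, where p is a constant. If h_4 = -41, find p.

h_3 = 5 + 7p
h_4 = -5 - 12p
So -5 - 12p = -41, giving p = 3.

3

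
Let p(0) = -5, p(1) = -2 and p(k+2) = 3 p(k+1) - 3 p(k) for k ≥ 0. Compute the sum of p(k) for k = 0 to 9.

p(2) = 3*(-2) - 3*(-5) = 9
p(3) = 3*9 - 3*(-2) = 33
p(4) = 3*33 - 3*9 = 72
p(5) = 3*72 - 3*33 = 117
p(6) = 3*117 - 3*72 = 135
p(7) = 3*135 - 3*117 = 54
p(8) = 3*54 - 3*135 = -243
p(9) = 3*(-243) - 3*54 = -891
Sum = (-5) + (-2) + 9 + 33 + 72 + 117 + 135 + 54 + (-243) + (-891) = -721

-721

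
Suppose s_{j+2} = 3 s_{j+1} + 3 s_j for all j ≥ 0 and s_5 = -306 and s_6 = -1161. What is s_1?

Rearranging, s_{j-2} = (s_j - 3 s_{j-1}) / 3.
s_4 = (-1161 - 3(-306)) / 3 = -243/3 = -81
s_3 = (-306 - 3(-81)) / 3 = -63/3 = -21
s_2 = (-81 - 3(-21)) / 3 = -18/3 = -6
s_1 = (-21 - 3(-6)) / 3 = -3/3 = -1

-1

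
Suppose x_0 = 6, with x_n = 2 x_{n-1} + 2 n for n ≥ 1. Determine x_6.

x_1 = 2·6 + 2 = 14
x_2 = 2·14 + 4 = 32
x_3 = 2·32 + 6 = 70
x_4 = 2·70 + 8 = 148
x_5 = 2·148 + 10 = 306
x_6 = 2·306 + 12 = 624

624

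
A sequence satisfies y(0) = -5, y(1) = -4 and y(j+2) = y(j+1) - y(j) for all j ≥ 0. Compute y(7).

-4

y(2) = (-4) - (-5) = 1
y(3) = 1 - (-4) = 5
y(4) = 5 - 1 = 4
y(5) = 4 - 5 = -1
y(6) = (-1) - 4 = -5
y(7) = (-5) - (-1) = -4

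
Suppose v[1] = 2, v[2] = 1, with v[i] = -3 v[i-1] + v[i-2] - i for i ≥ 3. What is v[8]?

1231

v[3] = -3*1 + 2 - 3 = -4
v[4] = -3*(-4) + 1 - 4 = 9
v[5] = -3*9 + (-4) - 5 = -36
v[6] = -3*(-36) + 9 - 6 = 111
v[7] = -3*111 + (-36) - 7 = -376
v[8] = -3*(-376) + 111 - 8 = 1231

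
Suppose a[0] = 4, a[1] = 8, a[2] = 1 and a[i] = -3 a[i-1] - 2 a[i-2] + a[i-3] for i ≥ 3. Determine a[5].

-122

a[3] = -3(1) - 2(8) + 4 = -15
a[4] = -3(-15) - 2(1) + 8 = 51
a[5] = -3(51) - 2(-15) + 1 = -122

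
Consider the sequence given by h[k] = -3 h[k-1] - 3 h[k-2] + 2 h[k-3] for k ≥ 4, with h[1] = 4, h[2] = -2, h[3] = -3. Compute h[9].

993

h[4] = -3*(-3) - 3*(-2) + 2*4 = 23
h[5] = -3*23 - 3*(-3) + 2*(-2) = -64
h[6] = -3*(-64) - 3*23 + 2*(-3) = 117
h[7] = -3*117 - 3*(-64) + 2*23 = -113
h[8] = -3*(-113) - 3*117 + 2*(-64) = -140
h[9] = -3*(-140) - 3*(-113) + 2*117 = 993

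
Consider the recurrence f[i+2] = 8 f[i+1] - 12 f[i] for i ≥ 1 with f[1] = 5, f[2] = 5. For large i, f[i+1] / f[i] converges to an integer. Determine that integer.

The characteristic equation is r^2 - 8r + 12 = 0, which factors as (r - 6)(r - 2) = 0.
So the roots are 6 and 2. Since |6| > |2| and the coefficient of 6^i is non-zero, the ratio tends to 6.

6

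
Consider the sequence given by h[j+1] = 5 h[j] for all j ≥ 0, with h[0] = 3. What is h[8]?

1171875

h[1] = 5*3 = 15
h[2] = 5*15 = 75
h[3] = 5*75 = 375
h[4] = 5*375 = 1875
h[5] = 5*1875 = 9375
h[6] = 5*9375 = 46875
h[7] = 5*46875 = 234375
h[8] = 5*234375 = 1171875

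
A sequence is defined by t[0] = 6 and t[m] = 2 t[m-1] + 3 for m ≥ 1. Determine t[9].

t[1] = 2(6) + 3 = 15
t[2] = 2(15) + 3 = 33
t[3] = 2(33) + 3 = 69
t[4] = 2(69) + 3 = 141
t[5] = 2(141) + 3 = 285
t[6] = 2(285) + 3 = 573
t[7] = 2(573) + 3 = 1149
t[8] = 2(1149) + 3 = 2301
t[9] = 2(2301) + 3 = 4605

4605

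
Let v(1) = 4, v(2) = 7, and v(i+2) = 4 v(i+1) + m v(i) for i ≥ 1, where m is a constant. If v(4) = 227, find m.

5

v(3) = 28 + 4m
v(4) = 112 + 23m
So 112 + 23m = 227, giving m = 5.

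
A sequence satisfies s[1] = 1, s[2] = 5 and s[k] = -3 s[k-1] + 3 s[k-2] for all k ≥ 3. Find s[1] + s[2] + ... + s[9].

s[3] = -3*5 + 3*1 = -12
s[4] = -3*(-12) + 3*5 = 51
s[5] = -3*51 + 3*(-12) = -189
s[6] = -3*(-189) + 3*51 = 720
s[7] = -3*720 + 3*(-189) = -2727
s[8] = -3*(-2727) + 3*720 = 10341
s[9] = -3*10341 + 3*(-2727) = -39204
Sum = 1 + 5 + (-12) + 51 + (-189) + 720 + (-2727) + 10341 + (-39204) = -31014

-31014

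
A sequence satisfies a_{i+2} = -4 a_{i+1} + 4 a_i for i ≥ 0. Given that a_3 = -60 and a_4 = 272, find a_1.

-7

Rearranging, a_{i-2} = (a_i + 4 a_{i-1}) / 4.
a_2 = (272 + 4·(-60)) / 4 = 32/4 = 8
a_1 = (-60 + 4·8) / 4 = -28/4 = -7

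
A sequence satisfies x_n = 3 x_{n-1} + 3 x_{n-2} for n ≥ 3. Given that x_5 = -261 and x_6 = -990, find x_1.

-1

Rearranging, x_{n-2} = (x_n - 3 x_{n-1}) / 3.
x_4 = (-990 - 3(-261)) / 3 = -207/3 = -69
x_3 = (-261 - 3(-69)) / 3 = -54/3 = -18
x_2 = (-69 - 3(-18)) / 3 = -15/3 = -5
x_1 = (-18 - 3(-5)) / 3 = -3/3 = -1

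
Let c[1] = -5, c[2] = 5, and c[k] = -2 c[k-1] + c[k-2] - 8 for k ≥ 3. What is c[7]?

c[3] = -2(5) + (-5) - 8 = -23
c[4] = -2(-23) + 5 - 8 = 43
c[5] = -2(43) + (-23) - 8 = -117
c[6] = -2(-117) + 43 - 8 = 269
c[7] = -2(269) + (-117) - 8 = -663

-663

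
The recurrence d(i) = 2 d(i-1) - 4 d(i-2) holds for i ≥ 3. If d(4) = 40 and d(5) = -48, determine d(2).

6

Rearranging, d(i-2) = (d(i) - 2 d(i-1)) / -4.
d(3) = (-48 - 2·40) / -4 = -128/-4 = 32
d(2) = (40 - 2·32) / -4 = -24/-4 = 6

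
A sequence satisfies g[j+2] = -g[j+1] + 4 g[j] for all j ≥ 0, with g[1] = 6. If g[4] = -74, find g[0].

Let g[0] = v.
g[2] = -6 + 4v
g[3] = 30 - 4v
g[4] = -54 + 20v
So -54 + 20v = -74, giving v = -1.

-1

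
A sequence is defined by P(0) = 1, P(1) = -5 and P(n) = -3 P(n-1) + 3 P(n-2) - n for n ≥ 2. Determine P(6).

3507

P(2) = -3*(-5) + 3*1 - 2 = 16
P(3) = -3*16 + 3*(-5) - 3 = -66
P(4) = -3*(-66) + 3*16 - 4 = 242
P(5) = -3*242 + 3*(-66) - 5 = -929
P(6) = -3*(-929) + 3*242 - 6 = 3507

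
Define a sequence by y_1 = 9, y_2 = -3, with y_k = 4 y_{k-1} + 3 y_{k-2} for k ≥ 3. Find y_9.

y_3 = 4·(-3) + 3·9 = 15
y_4 = 4·15 + 3·(-3) = 51
y_5 = 4·51 + 3·15 = 249
y_6 = 4·249 + 3·51 = 1149
y_7 = 4·1149 + 3·249 = 5343
y_8 = 4·5343 + 3·1149 = 24819
y_9 = 4·24819 + 3·5343 = 115305

115305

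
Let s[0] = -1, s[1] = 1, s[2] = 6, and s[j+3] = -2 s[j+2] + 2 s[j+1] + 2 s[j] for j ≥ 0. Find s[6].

s[3] = -2*6 + 2*1 + 2*(-1) = -12
s[4] = -2*(-12) + 2*6 + 2*1 = 38
s[5] = -2*38 + 2*(-12) + 2*6 = -88
s[6] = -2*(-88) + 2*38 + 2*(-12) = 228

228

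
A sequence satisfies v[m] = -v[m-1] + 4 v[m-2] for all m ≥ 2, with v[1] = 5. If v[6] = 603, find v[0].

Let v[0] = z.
v[2] = -5 + 4z
v[3] = 25 - 4z
v[4] = -45 + 20z
v[5] = 145 - 36z
v[6] = -325 + 116z
So -325 + 116z = 603, giving z = 8.

8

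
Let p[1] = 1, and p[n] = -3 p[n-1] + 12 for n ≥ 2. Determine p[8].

4377

p[2] = -3*1 + 12 = 9
p[3] = -3*9 + 12 = -15
p[4] = -3*(-15) + 12 = 57
p[5] = -3*57 + 12 = -159
p[6] = -3*(-159) + 12 = 489
p[7] = -3*489 + 12 = -1455
p[8] = -3*(-1455) + 12 = 4377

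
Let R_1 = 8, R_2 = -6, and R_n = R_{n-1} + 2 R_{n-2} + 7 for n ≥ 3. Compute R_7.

197

R_3 = (-6) + 2·8 + 7 = 17
R_4 = 17 + 2·(-6) + 7 = 12
R_5 = 12 + 2·17 + 7 = 53
R_6 = 53 + 2·12 + 7 = 84
R_7 = 84 + 2·53 + 7 = 197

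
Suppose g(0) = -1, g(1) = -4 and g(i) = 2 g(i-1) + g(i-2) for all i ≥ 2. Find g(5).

g(2) = 2(-4) + (-1) = -9
g(3) = 2(-9) + (-4) = -22
g(4) = 2(-22) + (-9) = -53
g(5) = 2(-53) + (-22) = -128

-128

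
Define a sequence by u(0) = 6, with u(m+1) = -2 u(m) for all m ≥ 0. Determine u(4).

u(1) = -2*6 = -12
u(2) = -2*(-12) = 24
u(3) = -2*24 = -48
u(4) = -2*(-48) = 96

96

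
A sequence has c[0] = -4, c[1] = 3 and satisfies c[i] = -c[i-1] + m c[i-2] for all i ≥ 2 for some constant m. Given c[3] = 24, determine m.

c[2] = -3 - 4m
c[3] = 3 + 7m
So 3 + 7m = 24, giving m = 3.

3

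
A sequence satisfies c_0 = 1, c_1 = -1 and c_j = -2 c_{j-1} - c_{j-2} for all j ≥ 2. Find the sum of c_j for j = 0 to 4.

1

c_2 = -2*(-1) - 1 = 1
c_3 = -2*1 - (-1) = -1
c_4 = -2*(-1) - 1 = 1
Sum = 1 + (-1) + 1 + (-1) + 1 = 1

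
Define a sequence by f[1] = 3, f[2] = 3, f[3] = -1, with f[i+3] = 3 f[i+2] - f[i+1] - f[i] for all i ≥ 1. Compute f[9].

-1149

f[4] = 3·(-1) - 3 - 3 = -9
f[5] = 3·(-9) - (-1) - 3 = -29
f[6] = 3·(-29) - (-9) - (-1) = -77
f[7] = 3·(-77) - (-29) - (-9) = -193
f[8] = 3·(-193) - (-77) - (-29) = -473
f[9] = 3·(-473) - (-193) - (-77) = -1149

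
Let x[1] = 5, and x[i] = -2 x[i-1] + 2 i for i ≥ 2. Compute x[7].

254

x[2] = -2(5) + 4 = -6
x[3] = -2(-6) + 6 = 18
x[4] = -2(18) + 8 = -28
x[5] = -2(-28) + 10 = 66
x[6] = -2(66) + 12 = -120
x[7] = -2(-120) + 14 = 254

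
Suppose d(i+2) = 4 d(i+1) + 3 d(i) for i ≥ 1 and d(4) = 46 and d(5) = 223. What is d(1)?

Rearranging, d(i-2) = (d(i) - 4 d(i-1)) / 3.
d(3) = (223 - 4(46)) / 3 = 39/3 = 13
d(2) = (46 - 4(13)) / 3 = -6/3 = -2
d(1) = (13 - 4(-2)) / 3 = 21/3 = 7

7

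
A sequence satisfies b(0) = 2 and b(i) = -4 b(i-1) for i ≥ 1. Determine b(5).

b(1) = -4*2 = -8
b(2) = -4*(-8) = 32
b(3) = -4*32 = -128
b(4) = -4*(-128) = 512
b(5) = -4*512 = -2048

-2048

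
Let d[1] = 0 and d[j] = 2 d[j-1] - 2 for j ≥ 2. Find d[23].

-8388606

The fixed point is -2/(1 - 2) = 2, so d[j] - 2 = 2(d[j-1] - 2).
Hence d[j] = -2·2^{j-1} + 2.
d[23] = -2·2^{22} + 2 = -2·4194304 + 2 = -8388606.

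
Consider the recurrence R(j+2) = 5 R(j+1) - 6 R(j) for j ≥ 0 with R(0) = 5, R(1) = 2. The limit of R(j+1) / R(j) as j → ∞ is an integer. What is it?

3

The characteristic equation is r^2 - 5r + 6 = 0, which factors as (r - 3)(r - 2) = 0.
So the roots are 3 and 2. Since |3| > |2| and the coefficient of 3^j is non-zero, the ratio tends to 3.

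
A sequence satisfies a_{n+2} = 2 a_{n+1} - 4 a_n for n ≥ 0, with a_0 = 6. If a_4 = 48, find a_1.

Let a_1 = w.
a_2 = -24 + 2w
a_3 = -48
a_4 = -8w
So -8w = 48, giving w = -6.

-6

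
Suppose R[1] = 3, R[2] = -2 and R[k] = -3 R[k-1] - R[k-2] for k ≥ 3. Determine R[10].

R[3] = -3·(-2) - 3 = 3
R[4] = -3·3 - (-2) = -7
R[5] = -3·(-7) - 3 = 18
R[6] = -3·18 - (-7) = -47
R[7] = -3·(-47) - 18 = 123
R[8] = -3·123 - (-47) = -322
R[9] = -3·(-322) - 123 = 843
R[10] = -3·843 - (-322) = -2207

-2207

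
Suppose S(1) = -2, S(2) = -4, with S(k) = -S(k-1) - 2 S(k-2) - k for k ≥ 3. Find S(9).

S(3) = -(-4) - 2(-2) - 3 = 5
S(4) = -5 - 2(-4) - 4 = -1
S(5) = -(-1) - 2(5) - 5 = -14
S(6) = -(-14) - 2(-1) - 6 = 10
S(7) = -10 - 2(-14) - 7 = 11
S(8) = -11 - 2(10) - 8 = -39
S(9) = -(-39) - 2(11) - 9 = 8

8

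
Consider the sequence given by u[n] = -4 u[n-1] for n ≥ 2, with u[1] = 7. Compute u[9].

458752

u[2] = -4·7 = -28
u[3] = -4·(-28) = 112
u[4] = -4·112 = -448
u[5] = -4·(-448) = 1792
u[6] = -4·1792 = -7168
u[7] = -4·(-7168) = 28672
u[8] = -4·28672 = -114688
u[9] = -4·(-114688) = 458752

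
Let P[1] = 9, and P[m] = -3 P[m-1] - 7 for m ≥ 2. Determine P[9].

70529

P[2] = -3·9 - 7 = -34
P[3] = -3·(-34) - 7 = 95
P[4] = -3·95 - 7 = -292
P[5] = -3·(-292) - 7 = 869
P[6] = -3·869 - 7 = -2614
P[7] = -3·(-2614) - 7 = 7835
P[8] = -3·7835 - 7 = -23512
P[9] = -3·(-23512) - 7 = 70529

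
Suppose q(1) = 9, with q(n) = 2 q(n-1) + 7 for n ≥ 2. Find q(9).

4089

q(2) = 2*9 + 7 = 25
q(3) = 2*25 + 7 = 57
q(4) = 2*57 + 7 = 121
q(5) = 2*121 + 7 = 249
q(6) = 2*249 + 7 = 505
q(7) = 2*505 + 7 = 1017
q(8) = 2*1017 + 7 = 2041
q(9) = 2*2041 + 7 = 4089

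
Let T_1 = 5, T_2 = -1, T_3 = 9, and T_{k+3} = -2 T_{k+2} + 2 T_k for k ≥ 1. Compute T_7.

4

T_4 = -2(9) + 2(5) = -8
T_5 = -2(-8) + 2(-1) = 14
T_6 = -2(14) + 2(9) = -10
T_7 = -2(-10) + 2(-8) = 4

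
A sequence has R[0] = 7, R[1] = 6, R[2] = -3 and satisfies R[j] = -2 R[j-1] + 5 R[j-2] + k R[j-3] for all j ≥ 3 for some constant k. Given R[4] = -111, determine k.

3

R[3] = 36 + 7k
R[4] = -87 - 8k
So -87 - 8k = -111, giving k = 3.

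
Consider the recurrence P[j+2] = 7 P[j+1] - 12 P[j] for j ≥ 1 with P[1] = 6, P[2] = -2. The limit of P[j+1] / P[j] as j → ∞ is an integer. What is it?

4

The characteristic equation is r^2 - 7r + 12 = 0, which factors as (r - 4)(r - 3) = 0.
So the roots are 4 and 3. Since |4| > |3| and the coefficient of 4^j is non-zero, the ratio tends to 4.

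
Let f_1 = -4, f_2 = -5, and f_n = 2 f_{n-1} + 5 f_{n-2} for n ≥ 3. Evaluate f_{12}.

f_3 = 2·(-5) + 5·(-4) = -30
f_4 = 2·(-30) + 5·(-5) = -85
f_5 = 2·(-85) + 5·(-30) = -320
f_6 = 2·(-320) + 5·(-85) = -1065
f_7 = 2·(-1065) + 5·(-320) = -3730
f_8 = 2·(-3730) + 5·(-1065) = -12785
f_9 = 2·(-12785) + 5·(-3730) = -44220
f_{10} = 2·(-44220) + 5·(-12785) = -152365
f_{11} = 2·(-152365) + 5·(-44220) = -525830
f_{12} = 2·(-525830) + 5·(-152365) = -1813485

-1813485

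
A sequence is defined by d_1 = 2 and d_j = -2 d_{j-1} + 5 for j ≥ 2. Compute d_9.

87

d_2 = -2(2) + 5 = 1
d_3 = -2(1) + 5 = 3
d_4 = -2(3) + 5 = -1
d_5 = -2(-1) + 5 = 7
d_6 = -2(7) + 5 = -9
d_7 = -2(-9) + 5 = 23
d_8 = -2(23) + 5 = -41
d_9 = -2(-41) + 5 = 87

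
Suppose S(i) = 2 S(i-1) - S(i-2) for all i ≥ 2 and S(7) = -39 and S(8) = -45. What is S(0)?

3

Rearranging, S(i-2) = -(S(i) - 2 S(i-1)).
S(6) = -(-45 - 2(-39)) = -33
S(5) = -(-39 - 2(-33)) = -27
S(4) = -(-33 - 2(-27)) = -21
S(3) = -(-27 - 2(-21)) = -15
S(2) = -(-21 - 2(-15)) = -9
S(1) = -(-15 - 2(-9)) = -3
S(0) = -(-9 - 2(-3)) = 3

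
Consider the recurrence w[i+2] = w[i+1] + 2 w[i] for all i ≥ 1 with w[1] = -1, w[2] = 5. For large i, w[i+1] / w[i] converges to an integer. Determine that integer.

2

The characteristic equation is r^2 - r - 2 = 0, which factors as (r - 2)(r + 1) = 0.
So the roots are 2 and -1. Since |2| > |-1| and the coefficient of 2^i is non-zero, the ratio tends to 2.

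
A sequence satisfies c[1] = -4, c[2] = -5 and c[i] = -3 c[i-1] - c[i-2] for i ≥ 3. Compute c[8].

-2461

c[3] = -3(-5) - (-4) = 19
c[4] = -3(19) - (-5) = -52
c[5] = -3(-52) - 19 = 137
c[6] = -3(137) - (-52) = -359
c[7] = -3(-359) - 137 = 940
c[8] = -3(940) - (-359) = -2461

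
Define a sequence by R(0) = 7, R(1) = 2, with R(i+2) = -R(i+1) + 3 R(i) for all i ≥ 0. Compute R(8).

1603

R(2) = -2 + 3*7 = 19
R(3) = -19 + 3*2 = -13
R(4) = -(-13) + 3*19 = 70
R(5) = -70 + 3*(-13) = -109
R(6) = -(-109) + 3*70 = 319
R(7) = -319 + 3*(-109) = -646
R(8) = -(-646) + 3*319 = 1603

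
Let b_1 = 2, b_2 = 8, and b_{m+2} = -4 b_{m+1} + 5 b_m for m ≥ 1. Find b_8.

78128

b_3 = -4(8) + 5(2) = -22
b_4 = -4(-22) + 5(8) = 128
b_5 = -4(128) + 5(-22) = -622
b_6 = -4(-622) + 5(128) = 3128
b_7 = -4(3128) + 5(-622) = -15622
b_8 = -4(-15622) + 5(3128) = 78128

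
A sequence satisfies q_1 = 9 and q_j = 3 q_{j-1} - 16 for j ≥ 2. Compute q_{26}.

847288609451

The fixed point is -16/(1 - 3) = 8, so q_j - 8 = 3(q_{j-1} - 8).
Hence q_j = 1·3^{j-1} + 8.
q_{26} = 1·3^{25} + 8 = 1·847288609443 + 8 = 847288609451.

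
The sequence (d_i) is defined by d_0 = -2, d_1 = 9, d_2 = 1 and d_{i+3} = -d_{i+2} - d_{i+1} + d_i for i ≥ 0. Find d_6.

-25

d_3 = -1 - 9 + (-2) = -12
d_4 = -(-12) - 1 + 9 = 20
d_5 = -20 - (-12) + 1 = -7
d_6 = -(-7) - 20 + (-12) = -25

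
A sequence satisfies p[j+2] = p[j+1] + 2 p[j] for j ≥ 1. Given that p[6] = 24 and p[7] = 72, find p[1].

Rearranging, p[j-2] = (p[j] - p[j-1]) / 2.
p[5] = (72 - 24) / 2 = 48/2 = 24
p[4] = (24 - 24) / 2 = 0/2 = 0
p[3] = (24 - 0) / 2 = 24/2 = 12
p[2] = (0 - 12) / 2 = -12/2 = -6
p[1] = (12 - (-6)) / 2 = 18/2 = 9

9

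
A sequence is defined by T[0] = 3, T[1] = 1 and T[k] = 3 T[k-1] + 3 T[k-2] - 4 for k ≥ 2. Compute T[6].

1259

T[2] = 3(1) + 3(3) - 4 = 8
T[3] = 3(8) + 3(1) - 4 = 23
T[4] = 3(23) + 3(8) - 4 = 89
T[5] = 3(89) + 3(23) - 4 = 332
T[6] = 3(332) + 3(89) - 4 = 1259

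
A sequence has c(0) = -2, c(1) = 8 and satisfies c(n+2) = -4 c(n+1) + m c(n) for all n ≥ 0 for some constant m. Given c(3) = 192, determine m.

4

c(2) = -32 - 2m
c(3) = 128 + 16m
So 128 + 16m = 192, giving m = 4.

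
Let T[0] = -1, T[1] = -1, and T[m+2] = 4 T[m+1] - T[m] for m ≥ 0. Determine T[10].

-110771

T[2] = 4*(-1) - (-1) = -3
T[3] = 4*(-3) - (-1) = -11
T[4] = 4*(-11) - (-3) = -41
T[5] = 4*(-41) - (-11) = -153
T[6] = 4*(-153) - (-41) = -571
T[7] = 4*(-571) - (-153) = -2131
T[8] = 4*(-2131) - (-571) = -7953
T[9] = 4*(-7953) - (-2131) = -29681
T[10] = 4*(-29681) - (-7953) = -110771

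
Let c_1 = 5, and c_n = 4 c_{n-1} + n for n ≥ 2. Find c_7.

23663

c_2 = 4*5 + 2 = 22
c_3 = 4*22 + 3 = 91
c_4 = 4*91 + 4 = 368
c_5 = 4*368 + 5 = 1477
c_6 = 4*1477 + 6 = 5914
c_7 = 4*5914 + 7 = 23663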